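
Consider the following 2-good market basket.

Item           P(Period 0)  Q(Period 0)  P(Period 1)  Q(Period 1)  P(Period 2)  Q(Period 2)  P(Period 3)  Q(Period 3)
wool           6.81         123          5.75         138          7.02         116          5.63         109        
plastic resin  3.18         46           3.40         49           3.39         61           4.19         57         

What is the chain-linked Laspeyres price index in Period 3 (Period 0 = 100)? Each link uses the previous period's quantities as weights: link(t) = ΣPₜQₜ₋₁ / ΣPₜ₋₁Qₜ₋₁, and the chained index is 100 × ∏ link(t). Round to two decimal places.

Link Period 0→Period 1:
ΣP(Period 1)Q(Period 0) = 5.75×123 + 3.40×46 = 707.25 + 156.4 = 863.65
ΣP(Period 0)Q(Period 0) = 6.81×123 + 3.18×46 = 837.63 + 146.28 = 983.91
link = 863.65/983.91 = 0.877773
Link Period 1→Period 2:
ΣP(Period 2)Q(Period 1) = 7.02×138 + 3.39×49 = 968.76 + 166.11 = 1134.87
ΣP(Period 1)Q(Period 1) = 5.75×138 + 3.40×49 = 793.5 + 166.6 = 960.1
link = 1134.87/960.1 = 1.182033
Link Period 2→Period 3:
ΣP(Period 3)Q(Period 2) = 5.63×116 + 4.19×61 = 653.08 + 255.59 = 908.67
ΣP(Period 2)Q(Period 2) = 7.02×116 + 3.39×61 = 814.32 + 206.79 = 1021.11
link = 908.67/1021.11 = 0.889885
Chained index = 100 × 0.877773 × 1.182033 × 0.889885 = 92.3306

92.33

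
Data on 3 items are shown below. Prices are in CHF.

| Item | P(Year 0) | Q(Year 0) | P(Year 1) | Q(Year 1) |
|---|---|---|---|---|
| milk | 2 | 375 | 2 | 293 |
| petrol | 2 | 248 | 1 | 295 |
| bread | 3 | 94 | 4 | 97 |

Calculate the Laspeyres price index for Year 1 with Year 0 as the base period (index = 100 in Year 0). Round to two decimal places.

Laspeyres price index uses base-period quantities as weights.
ΣP(Year 1)·Q(Year 0) = 2×375 + 1×248 + 4×94 = 750 + 248 + 376 = 1374
ΣP(Year 0)·Q(Year 0) = 2×375 + 2×248 + 3×94 = 750 + 496 + 282 = 1528
Index = 1374 / 1528 × 100 = 89.9215

89.92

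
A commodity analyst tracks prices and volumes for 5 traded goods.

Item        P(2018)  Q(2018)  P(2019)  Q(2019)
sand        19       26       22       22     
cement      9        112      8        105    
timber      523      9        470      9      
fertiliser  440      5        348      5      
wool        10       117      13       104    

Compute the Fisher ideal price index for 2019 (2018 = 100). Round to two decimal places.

93.20

Laspeyres component (base-period weights):
ΣP(2019)Q(2018) = 22×26 + 8×112 + 470×9 + 348×5 + 13×117 = 572 + 896 + 4230 + 1740 + 1521 = 8959
ΣP(2018)Q(2018) = 19×26 + 9×112 + 523×9 + 440×5 + 10×117 = 494 + 1008 + 4707 + 2200 + 1170 = 9579
L = 8959 / 9579 × 100 = 93.5275
Paasche component (current-period weights):
ΣP(2019)Q(2019) = 22×22 + 8×105 + 470×9 + 348×5 + 13×104 = 484 + 840 + 4230 + 1740 + 1352 = 8646
ΣP(2018)Q(2019) = 19×22 + 9×105 + 523×9 + 440×5 + 10×104 = 418 + 945 + 4707 + 2200 + 1040 = 9310
P = 8646 / 9310 × 100 = 92.8679
Fisher = √(L × P) = √(93.5275 × 92.8679) = 93.1971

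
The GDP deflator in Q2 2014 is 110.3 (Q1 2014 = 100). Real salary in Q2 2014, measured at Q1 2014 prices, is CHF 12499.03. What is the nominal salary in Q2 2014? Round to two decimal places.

Nominal = Real × (Index/100) = 12499.03 × (110.3/100)
        = 12499.03 × 1.103 = 13786.4301

13786.43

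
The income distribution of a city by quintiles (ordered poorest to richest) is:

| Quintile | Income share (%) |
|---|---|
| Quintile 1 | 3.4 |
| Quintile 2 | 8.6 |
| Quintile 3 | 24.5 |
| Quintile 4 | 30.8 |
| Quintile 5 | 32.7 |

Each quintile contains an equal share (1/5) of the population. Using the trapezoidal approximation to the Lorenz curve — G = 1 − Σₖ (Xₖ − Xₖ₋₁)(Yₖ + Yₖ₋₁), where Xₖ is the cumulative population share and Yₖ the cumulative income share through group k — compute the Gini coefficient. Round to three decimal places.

0.323

Cumulative income shares Yₖ: 0.0340, 0.1200, 0.3650, 0.6730, 1.0000
Σ (Xₖ−Xₖ₋₁)(Yₖ+Yₖ₋₁) = (1/5)(0.0340+0.0000) + (1/5)(0.1200+0.0340) + (1/5)(0.3650+0.1200) + (1/5)(0.6730+0.3650) + (1/5)(1.0000+0.6730)
  = 0.0068 + 0.0308 + 0.0970 + 0.2076 + 0.3346 = 0.6768
G = 1 − 0.6768 = 0.3232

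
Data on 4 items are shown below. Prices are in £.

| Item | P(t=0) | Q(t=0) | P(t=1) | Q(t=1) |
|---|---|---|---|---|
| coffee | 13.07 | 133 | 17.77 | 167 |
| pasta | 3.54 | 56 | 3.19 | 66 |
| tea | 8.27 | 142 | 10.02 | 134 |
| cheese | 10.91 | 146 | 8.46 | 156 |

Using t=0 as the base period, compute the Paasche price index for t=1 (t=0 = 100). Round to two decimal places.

Paasche price index uses current-period quantities as weights.
ΣP(t=1)·Q(t=1) = 17.77×167 + 3.19×66 + 10.02×134 + 8.46×156 = 2967.59 + 210.54 + 1342.68 + 1319.76 = 5840.57
ΣP(t=0)·Q(t=1) = 13.07×167 + 3.54×66 + 8.27×134 + 10.91×156 = 2182.69 + 233.64 + 1108.18 + 1701.96 = 5226.47
Index = 5840.57 / 5226.47 × 100 = 111.7498

111.75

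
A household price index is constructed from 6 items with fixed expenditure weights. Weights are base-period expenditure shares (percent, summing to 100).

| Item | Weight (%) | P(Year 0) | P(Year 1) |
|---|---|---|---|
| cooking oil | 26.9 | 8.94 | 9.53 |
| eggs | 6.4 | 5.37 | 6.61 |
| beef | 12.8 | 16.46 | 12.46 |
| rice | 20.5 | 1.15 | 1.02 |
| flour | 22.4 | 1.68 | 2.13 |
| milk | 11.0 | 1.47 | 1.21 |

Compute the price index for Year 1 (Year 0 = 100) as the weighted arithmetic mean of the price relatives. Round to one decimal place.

cooking oil: 26.9 × (9.53/8.94) = 26.9 × 1.065996 = 28.6753
eggs: 6.4 × (6.61/5.37) = 6.4 × 1.230912 = 7.8778
beef: 12.8 × (12.46/16.46) = 12.8 × 0.756987 = 9.6894
rice: 20.5 × (1.02/1.15) = 20.5 × 0.886957 = 18.1826
flour: 22.4 × (2.13/1.68) = 22.4 × 1.267857 = 28.4000
milk: 11.0 × (1.21/1.47) = 11.0 × 0.823129 = 9.0544
Index = Σ wᵢ·(p₁ᵢ/p₀ᵢ) = 28.6753 + 7.8778 + 9.6894 + 18.1826 + 28.4000 + 9.0544 = 101.8796

101.9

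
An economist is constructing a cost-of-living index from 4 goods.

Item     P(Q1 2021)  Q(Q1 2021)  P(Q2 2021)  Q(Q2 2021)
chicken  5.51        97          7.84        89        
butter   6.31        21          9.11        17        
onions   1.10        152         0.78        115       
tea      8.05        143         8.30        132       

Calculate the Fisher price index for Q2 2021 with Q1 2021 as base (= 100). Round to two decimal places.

113.88

Laspeyres component (base-period weights):
ΣP(Q2 2021)Q(Q1 2021) = 7.84×97 + 9.11×21 + 0.78×152 + 8.30×143 = 760.48 + 191.31 + 118.56 + 1186.9 = 2257.25
ΣP(Q1 2021)Q(Q1 2021) = 5.51×97 + 6.31×21 + 1.10×152 + 8.05×143 = 534.47 + 132.51 + 167.2 + 1151.15 = 1985.33
L = 2257.25 / 1985.33 × 100 = 113.6965
Paasche component (current-period weights):
ΣP(Q2 2021)Q(Q2 2021) = 7.84×89 + 9.11×17 + 0.78×115 + 8.30×132 = 697.76 + 154.87 + 89.7 + 1095.6 = 2037.93
ΣP(Q1 2021)Q(Q2 2021) = 5.51×89 + 6.31×17 + 1.10×115 + 8.05×132 = 490.39 + 107.27 + 126.5 + 1062.6 = 1786.76
P = 2037.93 / 1786.76 × 100 = 114.0573
Fisher = √(L × P) = √(113.6965 × 114.0573) = 113.8767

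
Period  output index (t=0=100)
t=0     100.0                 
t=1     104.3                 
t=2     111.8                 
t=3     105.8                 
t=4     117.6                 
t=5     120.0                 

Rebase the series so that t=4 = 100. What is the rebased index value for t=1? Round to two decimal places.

Rebased(t=1) = 104.3 / 117.6 × 100 = 88.6905

88.69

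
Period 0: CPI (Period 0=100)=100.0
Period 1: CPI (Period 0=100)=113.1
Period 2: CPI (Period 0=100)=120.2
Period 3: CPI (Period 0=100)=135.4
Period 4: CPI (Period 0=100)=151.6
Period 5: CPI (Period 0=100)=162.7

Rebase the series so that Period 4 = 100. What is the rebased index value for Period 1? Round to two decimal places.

74.60

Rebased(Period 1) = 113.1 / 151.6 × 100 = 74.6042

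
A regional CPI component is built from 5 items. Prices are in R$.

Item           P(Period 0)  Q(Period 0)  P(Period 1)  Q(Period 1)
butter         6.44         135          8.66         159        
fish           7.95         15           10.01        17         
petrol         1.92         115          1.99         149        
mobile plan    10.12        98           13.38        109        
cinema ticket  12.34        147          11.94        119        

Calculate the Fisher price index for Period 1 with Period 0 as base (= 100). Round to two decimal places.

Laspeyres component (base-period weights):
ΣP(Period 1)Q(Period 0) = 8.66×135 + 10.01×15 + 1.99×115 + 13.38×98 + 11.94×147 = 1169.1 + 150.15 + 228.85 + 1311.24 + 1755.18 = 4614.52
ΣP(Period 0)Q(Period 0) = 6.44×135 + 7.95×15 + 1.92×115 + 10.12×98 + 12.34×147 = 869.4 + 119.25 + 220.8 + 991.76 + 1813.98 = 4015.19
L = 4614.52 / 4015.19 × 100 = 114.9266
Paasche component (current-period weights):
ΣP(Period 1)Q(Period 1) = 8.66×159 + 10.01×17 + 1.99×149 + 13.38×109 + 11.94×119 = 1376.94 + 170.17 + 296.51 + 1458.42 + 1420.86 = 4722.9
ΣP(Period 0)Q(Period 1) = 6.44×159 + 7.95×17 + 1.92×149 + 10.12×109 + 12.34×119 = 1023.96 + 135.15 + 286.08 + 1103.08 + 1468.46 = 4016.73
P = 4722.9 / 4016.73 × 100 = 117.5807
Fisher = √(L × P) = √(114.9266 × 117.5807) = 116.2461

116.25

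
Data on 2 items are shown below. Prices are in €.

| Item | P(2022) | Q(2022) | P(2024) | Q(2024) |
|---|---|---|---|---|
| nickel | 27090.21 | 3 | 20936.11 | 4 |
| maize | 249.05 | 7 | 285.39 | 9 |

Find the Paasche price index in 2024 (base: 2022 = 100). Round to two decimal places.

78.04

Paasche price index uses current-period quantities as weights.
ΣP(2024)·Q(2024) = 20936.11×4 + 285.39×9 = 83744.44 + 2568.51 = 86312.95
ΣP(2022)·Q(2024) = 27090.21×4 + 249.05×9 = 108360.84 + 2241.45 = 110602.29
Index = 86312.95 / 110602.29 × 100 = 78.0390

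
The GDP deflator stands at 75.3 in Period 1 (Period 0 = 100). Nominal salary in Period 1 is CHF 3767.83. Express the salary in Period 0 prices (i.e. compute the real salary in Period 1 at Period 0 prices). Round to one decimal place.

5003.8

Real = Nominal ÷ (Index/100) = 3767.83 ÷ (75.3/100)
     = 3767.83 ÷ 0.753 = 5003.7583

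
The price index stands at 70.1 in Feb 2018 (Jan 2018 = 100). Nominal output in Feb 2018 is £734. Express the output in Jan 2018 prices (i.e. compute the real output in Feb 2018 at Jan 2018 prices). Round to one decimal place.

Real = Nominal ÷ (Index/100) = 734 ÷ (70.1/100)
     = 734 ÷ 0.701 = 1047.0756

1047.1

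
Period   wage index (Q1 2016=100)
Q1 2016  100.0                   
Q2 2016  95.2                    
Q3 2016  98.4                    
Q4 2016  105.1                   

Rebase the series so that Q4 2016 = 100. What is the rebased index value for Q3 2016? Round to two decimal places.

Rebased(Q3 2016) = 98.4 / 105.1 × 100 = 93.6251

93.63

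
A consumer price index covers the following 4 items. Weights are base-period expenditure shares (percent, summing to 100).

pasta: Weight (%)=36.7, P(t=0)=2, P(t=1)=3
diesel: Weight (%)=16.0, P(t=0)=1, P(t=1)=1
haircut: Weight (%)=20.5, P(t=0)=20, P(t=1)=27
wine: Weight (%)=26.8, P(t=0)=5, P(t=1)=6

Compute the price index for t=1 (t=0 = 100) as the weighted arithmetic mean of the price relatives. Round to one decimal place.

pasta: 36.7 × (3/2) = 36.7 × 1.500000 = 55.0500
diesel: 16.0 × (1/1) = 16.0 × 1.000000 = 16.0000
haircut: 20.5 × (27/20) = 20.5 × 1.350000 = 27.6750
wine: 26.8 × (6/5) = 26.8 × 1.200000 = 32.1600
Index = Σ wᵢ·(p₁ᵢ/p₀ᵢ) = 55.0500 + 16.0000 + 27.6750 + 32.1600 = 130.8850

130.9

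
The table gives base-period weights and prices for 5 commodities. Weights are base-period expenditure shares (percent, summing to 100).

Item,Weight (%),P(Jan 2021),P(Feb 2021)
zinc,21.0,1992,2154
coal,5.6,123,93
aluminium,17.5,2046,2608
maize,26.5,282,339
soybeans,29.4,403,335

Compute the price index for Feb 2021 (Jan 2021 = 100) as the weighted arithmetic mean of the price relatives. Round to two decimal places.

zinc: 21.0 × (2154/1992) = 21.0 × 1.081325 = 22.7078
coal: 5.6 × (93/123) = 5.6 × 0.756098 = 4.2341
aluminium: 17.5 × (2608/2046) = 17.5 × 1.274682 = 22.3069
maize: 26.5 × (339/282) = 26.5 × 1.202128 = 31.8564
soybeans: 29.4 × (335/403) = 29.4 × 0.831266 = 24.4392
Index = Σ wᵢ·(p₁ᵢ/p₀ᵢ) = 22.7078 + 4.2341 + 22.3069 + 31.8564 + 24.4392 = 105.5445

105.54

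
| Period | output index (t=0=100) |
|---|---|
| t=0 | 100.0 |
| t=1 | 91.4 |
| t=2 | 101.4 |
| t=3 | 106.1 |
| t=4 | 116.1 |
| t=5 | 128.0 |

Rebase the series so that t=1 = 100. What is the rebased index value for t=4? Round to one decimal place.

127.0

Rebased(t=4) = 116.1 / 91.4 × 100 = 127.0241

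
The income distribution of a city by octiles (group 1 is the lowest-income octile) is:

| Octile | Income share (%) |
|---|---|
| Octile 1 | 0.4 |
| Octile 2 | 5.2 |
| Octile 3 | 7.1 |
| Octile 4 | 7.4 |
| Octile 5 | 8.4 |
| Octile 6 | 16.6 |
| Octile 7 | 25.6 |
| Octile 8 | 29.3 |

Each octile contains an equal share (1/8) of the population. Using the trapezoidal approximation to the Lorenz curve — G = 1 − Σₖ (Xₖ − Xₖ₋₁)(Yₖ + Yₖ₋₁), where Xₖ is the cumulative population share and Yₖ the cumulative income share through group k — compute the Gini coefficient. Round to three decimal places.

Cumulative income shares Yₖ: 0.0040, 0.0560, 0.1270, 0.2010, 0.2850, 0.4510, 0.7070, 1.0000
Σ (Xₖ−Xₖ₋₁)(Yₖ+Yₖ₋₁) = (1/8)(0.0040+0.0000) + (1/8)(0.0560+0.0040) + (1/8)(0.1270+0.0560) + (1/8)(0.2010+0.1270) + (1/8)(0.2850+0.2010) + (1/8)(0.4510+0.2850) + (1/8)(0.7070+0.4510) + (1/8)(1.0000+0.7070)
  = 0.0005 + 0.0075 + 0.0229 + 0.0410 + 0.0608 + 0.0920 + 0.1448 + 0.2134 = 0.5828
G = 1 − 0.5828 = 0.4172

0.417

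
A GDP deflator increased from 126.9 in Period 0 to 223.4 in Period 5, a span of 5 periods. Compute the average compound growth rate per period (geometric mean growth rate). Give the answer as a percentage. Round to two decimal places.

Growth factor = (223.4/126.9)^(1/5) = (1.760441)^(1/5) = 1.119758
Growth rate = 1.119758 − 1 = 0.119758 = 11.9758%

11.98%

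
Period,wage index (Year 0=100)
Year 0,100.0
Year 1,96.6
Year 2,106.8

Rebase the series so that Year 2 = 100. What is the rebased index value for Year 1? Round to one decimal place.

Rebased(Year 1) = 96.6 / 106.8 × 100 = 90.4494

90.4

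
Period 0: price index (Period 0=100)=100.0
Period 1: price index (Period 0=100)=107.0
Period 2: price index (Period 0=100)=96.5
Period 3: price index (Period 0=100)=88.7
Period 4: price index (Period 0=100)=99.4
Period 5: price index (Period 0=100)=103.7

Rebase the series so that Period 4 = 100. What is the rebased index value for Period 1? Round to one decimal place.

Rebased(Period 1) = 107.0 / 99.4 × 100 = 107.6459

107.6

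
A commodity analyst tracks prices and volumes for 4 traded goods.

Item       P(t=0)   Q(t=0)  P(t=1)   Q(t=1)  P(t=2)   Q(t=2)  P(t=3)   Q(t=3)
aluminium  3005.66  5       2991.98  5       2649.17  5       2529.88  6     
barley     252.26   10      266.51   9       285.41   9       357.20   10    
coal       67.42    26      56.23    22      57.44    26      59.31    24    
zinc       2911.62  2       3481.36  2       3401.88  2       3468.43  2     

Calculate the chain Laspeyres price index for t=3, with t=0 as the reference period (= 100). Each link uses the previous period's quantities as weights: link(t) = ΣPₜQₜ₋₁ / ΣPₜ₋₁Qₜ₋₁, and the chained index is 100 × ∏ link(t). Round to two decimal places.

Link t=0→t=1:
ΣP(t=1)Q(t=0) = 2991.98×5 + 266.51×10 + 56.23×26 + 3481.36×2 = 14959.9 + 2665.1 + 1461.98 + 6962.72 = 26049.7
ΣP(t=0)Q(t=0) = 3005.66×5 + 252.26×10 + 67.42×26 + 2911.62×2 = 15028.3 + 2522.6 + 1752.92 + 5823.24 = 25127.06
link = 26049.7/25127.06 = 1.036719
Link t=1→t=2:
ΣP(t=2)Q(t=1) = 2649.17×5 + 285.41×9 + 57.44×22 + 3401.88×2 = 13245.85 + 2568.69 + 1263.68 + 6803.76 = 23881.98
ΣP(t=1)Q(t=1) = 2991.98×5 + 266.51×9 + 56.23×22 + 3481.36×2 = 14959.9 + 2398.59 + 1237.06 + 6962.72 = 25558.27
link = 23881.98/25558.27 = 0.934413
Link t=2→t=3:
ΣP(t=3)Q(t=2) = 2529.88×5 + 357.20×9 + 59.31×26 + 3468.43×2 = 12649.4 + 3214.8 + 1542.06 + 6936.86 = 24343.12
ΣP(t=2)Q(t=2) = 2649.17×5 + 285.41×9 + 57.44×26 + 3401.88×2 = 13245.85 + 2568.69 + 1493.44 + 6803.76 = 24111.74
link = 24343.12/24111.74 = 1.009596
Chained index = 100 × 1.036719 × 0.934413 × 1.009596 = 97.8020

97.80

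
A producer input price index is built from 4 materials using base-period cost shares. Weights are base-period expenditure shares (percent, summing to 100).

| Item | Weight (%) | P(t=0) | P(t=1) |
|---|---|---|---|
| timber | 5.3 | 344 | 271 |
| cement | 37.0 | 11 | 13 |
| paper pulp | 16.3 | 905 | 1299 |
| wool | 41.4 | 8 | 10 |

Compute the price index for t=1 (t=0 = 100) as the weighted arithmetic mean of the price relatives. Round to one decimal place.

123.0

timber: 5.3 × (271/344) = 5.3 × 0.787791 = 4.1753
cement: 37.0 × (13/11) = 37.0 × 1.181818 = 43.7273
paper pulp: 16.3 × (1299/905) = 16.3 × 1.435359 = 23.3964
wool: 41.4 × (10/8) = 41.4 × 1.250000 = 51.7500
Index = Σ wᵢ·(p₁ᵢ/p₀ᵢ) = 4.1753 + 43.7273 + 23.3964 + 51.7500 = 123.0489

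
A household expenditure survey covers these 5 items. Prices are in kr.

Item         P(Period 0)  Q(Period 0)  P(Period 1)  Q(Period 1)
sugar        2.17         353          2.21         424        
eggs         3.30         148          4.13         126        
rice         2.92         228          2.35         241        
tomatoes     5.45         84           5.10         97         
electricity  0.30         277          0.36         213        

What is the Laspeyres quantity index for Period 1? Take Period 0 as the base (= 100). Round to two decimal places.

Laspeyres quantity index uses base-period prices as weights.
ΣP(Period 0)·Q(Period 1) = 2.17×424 + 3.30×126 + 2.92×241 + 5.45×97 + 0.30×213 = 920.08 + 415.8 + 703.72 + 528.65 + 63.9 = 2632.15
ΣP(Period 0)·Q(Period 0) = 2.17×353 + 3.30×148 + 2.92×228 + 5.45×84 + 0.30×277 = 766.01 + 488.4 + 665.76 + 457.8 + 83.1 = 2461.07
Index = 2632.15 / 2461.07 × 100 = 106.9514

106.95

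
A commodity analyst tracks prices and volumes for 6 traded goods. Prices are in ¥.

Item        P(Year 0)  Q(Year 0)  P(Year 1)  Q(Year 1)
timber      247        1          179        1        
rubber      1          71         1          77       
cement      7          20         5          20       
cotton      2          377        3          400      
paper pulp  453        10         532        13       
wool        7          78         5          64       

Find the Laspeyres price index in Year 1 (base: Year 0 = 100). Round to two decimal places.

114.36

Laspeyres price index uses base-period quantities as weights.
ΣP(Year 1)·Q(Year 0) = 179×1 + 1×71 + 5×20 + 3×377 + 532×10 + 5×78 = 179 + 71 + 100 + 1131 + 5320 + 390 = 7191
ΣP(Year 0)·Q(Year 0) = 247×1 + 1×71 + 7×20 + 2×377 + 453×10 + 7×78 = 247 + 71 + 140 + 754 + 4530 + 546 = 6288
Index = 7191 / 6288 × 100 = 114.3607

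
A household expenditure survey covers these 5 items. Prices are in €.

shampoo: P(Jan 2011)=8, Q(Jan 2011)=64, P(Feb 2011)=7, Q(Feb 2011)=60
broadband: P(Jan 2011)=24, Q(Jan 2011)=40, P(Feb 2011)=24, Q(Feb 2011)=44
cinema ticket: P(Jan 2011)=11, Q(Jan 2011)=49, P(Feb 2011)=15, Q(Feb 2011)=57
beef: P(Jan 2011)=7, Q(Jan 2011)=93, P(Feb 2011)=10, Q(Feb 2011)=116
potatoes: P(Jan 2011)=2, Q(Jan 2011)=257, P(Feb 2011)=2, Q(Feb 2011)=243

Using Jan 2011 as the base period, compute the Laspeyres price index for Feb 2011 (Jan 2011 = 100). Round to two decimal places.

112.94

Laspeyres price index uses base-period quantities as weights.
ΣP(Feb 2011)·Q(Jan 2011) = 7×64 + 24×40 + 15×49 + 10×93 + 2×257 = 448 + 960 + 735 + 930 + 514 = 3587
ΣP(Jan 2011)·Q(Jan 2011) = 8×64 + 24×40 + 11×49 + 7×93 + 2×257 = 512 + 960 + 539 + 651 + 514 = 3176
Index = 3587 / 3176 × 100 = 112.9408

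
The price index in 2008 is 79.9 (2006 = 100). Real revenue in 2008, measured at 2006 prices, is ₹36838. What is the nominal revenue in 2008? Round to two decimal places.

29433.56

Nominal = Real × (Index/100) = 36838 × (79.9/100)
        = 36838 × 0.799 = 29433.5620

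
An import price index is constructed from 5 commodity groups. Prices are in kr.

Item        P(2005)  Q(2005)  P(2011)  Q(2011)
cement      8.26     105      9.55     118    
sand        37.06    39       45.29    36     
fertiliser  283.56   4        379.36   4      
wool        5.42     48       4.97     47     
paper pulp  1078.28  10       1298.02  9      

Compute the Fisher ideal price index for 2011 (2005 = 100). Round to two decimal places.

120.81

Laspeyres component (base-period weights):
ΣP(2011)Q(2005) = 9.55×105 + 45.29×39 + 379.36×4 + 4.97×48 + 1298.02×10 = 1002.75 + 1766.31 + 1517.44 + 238.56 + 12980.2 = 17505.26
ΣP(2005)Q(2005) = 8.26×105 + 37.06×39 + 283.56×4 + 5.42×48 + 1078.28×10 = 867.3 + 1445.34 + 1134.24 + 260.16 + 10782.8 = 14489.84
L = 17505.26 / 14489.84 × 100 = 120.8106
Paasche component (current-period weights):
ΣP(2011)Q(2011) = 9.55×118 + 45.29×36 + 379.36×4 + 4.97×47 + 1298.02×9 = 1126.9 + 1630.44 + 1517.44 + 233.59 + 11682.18 = 16190.55
ΣP(2005)Q(2011) = 8.26×118 + 37.06×36 + 283.56×4 + 5.42×47 + 1078.28×9 = 974.68 + 1334.16 + 1134.24 + 254.74 + 9704.52 = 13402.34
P = 16190.55 / 13402.34 × 100 = 120.8039
Fisher = √(L × P) = √(120.8106 × 120.8039) = 120.8072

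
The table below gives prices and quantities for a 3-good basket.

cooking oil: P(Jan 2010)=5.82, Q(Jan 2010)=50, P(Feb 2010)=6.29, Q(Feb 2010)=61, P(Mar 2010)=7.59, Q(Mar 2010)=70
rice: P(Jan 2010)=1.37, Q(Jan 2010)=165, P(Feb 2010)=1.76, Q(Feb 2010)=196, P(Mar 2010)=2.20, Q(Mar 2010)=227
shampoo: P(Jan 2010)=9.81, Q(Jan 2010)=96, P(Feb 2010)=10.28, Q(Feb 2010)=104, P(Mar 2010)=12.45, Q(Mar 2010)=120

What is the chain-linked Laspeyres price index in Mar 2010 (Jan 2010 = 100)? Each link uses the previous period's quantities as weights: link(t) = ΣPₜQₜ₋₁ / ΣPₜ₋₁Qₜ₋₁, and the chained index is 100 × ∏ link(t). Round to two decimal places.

Link Jan 2010→Feb 2010:
ΣP(Feb 2010)Q(Jan 2010) = 6.29×50 + 1.76×165 + 10.28×96 = 314.5 + 290.4 + 986.88 = 1591.78
ΣP(Jan 2010)Q(Jan 2010) = 5.82×50 + 1.37×165 + 9.81×96 = 291 + 226.05 + 941.76 = 1458.81
link = 1591.78/1458.81 = 1.091150
Link Feb 2010→Mar 2010:
ΣP(Mar 2010)Q(Feb 2010) = 7.59×61 + 2.20×196 + 12.45×104 = 462.99 + 431.2 + 1294.8 = 2188.99
ΣP(Feb 2010)Q(Feb 2010) = 6.29×61 + 1.76×196 + 10.28×104 = 383.69 + 344.96 + 1069.12 = 1797.77
link = 2188.99/1797.77 = 1.217614
Chained index = 100 × 1.091150 × 1.217614 = 132.8599

132.86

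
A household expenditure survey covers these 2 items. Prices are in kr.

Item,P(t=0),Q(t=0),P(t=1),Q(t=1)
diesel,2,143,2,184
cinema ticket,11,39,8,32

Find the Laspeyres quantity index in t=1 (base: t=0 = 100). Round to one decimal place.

Laspeyres quantity index uses base-period prices as weights.
ΣP(t=0)·Q(t=1) = 2×184 + 11×32 = 368 + 352 = 720
ΣP(t=0)·Q(t=0) = 2×143 + 11×39 = 286 + 429 = 715
Index = 720 / 715 × 100 = 100.6993

100.7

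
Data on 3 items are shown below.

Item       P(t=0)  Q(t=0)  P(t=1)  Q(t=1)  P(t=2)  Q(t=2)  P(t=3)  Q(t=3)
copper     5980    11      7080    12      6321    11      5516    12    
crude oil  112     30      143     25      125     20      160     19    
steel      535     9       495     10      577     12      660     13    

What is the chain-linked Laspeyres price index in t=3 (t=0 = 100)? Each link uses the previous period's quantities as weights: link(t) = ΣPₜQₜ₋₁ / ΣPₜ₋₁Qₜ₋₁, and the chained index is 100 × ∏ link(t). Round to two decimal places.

96.56

Link t=0→t=1:
ΣP(t=1)Q(t=0) = 7080×11 + 143×30 + 495×9 = 77880 + 4290 + 4455 = 86625
ΣP(t=0)Q(t=0) = 5980×11 + 112×30 + 535×9 = 65780 + 3360 + 4815 = 73955
link = 86625/73955 = 1.171320
Link t=1→t=2:
ΣP(t=2)Q(t=1) = 6321×12 + 125×25 + 577×10 = 75852 + 3125 + 5770 = 84747
ΣP(t=1)Q(t=1) = 7080×12 + 143×25 + 495×10 = 84960 + 3575 + 4950 = 93485
link = 84747/93485 = 0.906530
Link t=2→t=3:
ΣP(t=3)Q(t=2) = 5516×11 + 160×20 + 660×12 = 60676 + 3200 + 7920 = 71796
ΣP(t=2)Q(t=2) = 6321×11 + 125×20 + 577×12 = 69531 + 2500 + 6924 = 78955
link = 71796/78955 = 0.909328
Chained index = 100 × 1.171320 × 0.906530 × 0.909328 = 96.5559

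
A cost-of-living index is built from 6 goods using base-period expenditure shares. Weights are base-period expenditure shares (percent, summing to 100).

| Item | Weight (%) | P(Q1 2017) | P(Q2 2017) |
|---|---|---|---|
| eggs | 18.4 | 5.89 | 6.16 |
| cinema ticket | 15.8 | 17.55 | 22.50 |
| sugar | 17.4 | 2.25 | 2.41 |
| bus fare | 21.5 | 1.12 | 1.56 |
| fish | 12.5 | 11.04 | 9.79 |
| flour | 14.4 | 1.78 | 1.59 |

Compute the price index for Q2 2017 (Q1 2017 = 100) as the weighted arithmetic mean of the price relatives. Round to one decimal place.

112.0

eggs: 18.4 × (6.16/5.89) = 18.4 × 1.045840 = 19.2435
cinema ticket: 15.8 × (22.50/17.55) = 15.8 × 1.282051 = 20.2564
sugar: 17.4 × (2.41/2.25) = 17.4 × 1.071111 = 18.6373
bus fare: 21.5 × (1.56/1.12) = 21.5 × 1.392857 = 29.9464
fish: 12.5 × (9.79/11.04) = 12.5 × 0.886775 = 11.0847
flour: 14.4 × (1.59/1.78) = 14.4 × 0.893258 = 12.8629
Index = Σ wᵢ·(p₁ᵢ/p₀ᵢ) = 19.2435 + 20.2564 + 18.6373 + 29.9464 + 11.0847 + 12.8629 = 112.0312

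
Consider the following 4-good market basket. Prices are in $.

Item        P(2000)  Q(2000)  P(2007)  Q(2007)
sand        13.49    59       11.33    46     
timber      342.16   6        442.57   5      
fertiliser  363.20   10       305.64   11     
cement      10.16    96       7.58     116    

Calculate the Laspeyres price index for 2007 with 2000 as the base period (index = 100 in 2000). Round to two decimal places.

95.33

Laspeyres price index uses base-period quantities as weights.
ΣP(2007)·Q(2000) = 11.33×59 + 442.57×6 + 305.64×10 + 7.58×96 = 668.47 + 2655.42 + 3056.4 + 727.68 = 7107.97
ΣP(2000)·Q(2000) = 13.49×59 + 342.16×6 + 363.20×10 + 10.16×96 = 795.91 + 2052.96 + 3632 + 975.36 = 7456.23
Index = 7107.97 / 7456.23 × 100 = 95.3293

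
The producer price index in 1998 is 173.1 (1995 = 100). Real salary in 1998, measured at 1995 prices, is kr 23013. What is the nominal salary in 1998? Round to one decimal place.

39835.5

Nominal = Real × (Index/100) = 23013 × (173.1/100)
        = 23013 × 1.731 = 39835.5030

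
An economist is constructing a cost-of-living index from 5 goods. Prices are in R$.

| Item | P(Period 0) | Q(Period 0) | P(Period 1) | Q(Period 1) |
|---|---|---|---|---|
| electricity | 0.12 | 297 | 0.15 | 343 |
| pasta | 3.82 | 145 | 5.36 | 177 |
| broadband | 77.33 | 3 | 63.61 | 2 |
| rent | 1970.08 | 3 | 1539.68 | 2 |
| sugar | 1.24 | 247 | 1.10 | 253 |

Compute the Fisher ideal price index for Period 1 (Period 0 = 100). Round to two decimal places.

85.67

Laspeyres component (base-period weights):
ΣP(Period 1)Q(Period 0) = 0.15×297 + 5.36×145 + 63.61×3 + 1539.68×3 + 1.10×247 = 44.55 + 777.2 + 190.83 + 4619.04 + 271.7 = 5903.32
ΣP(Period 0)Q(Period 0) = 0.12×297 + 3.82×145 + 77.33×3 + 1970.08×3 + 1.24×247 = 35.64 + 553.9 + 231.99 + 5910.24 + 306.28 = 7038.05
L = 5903.32 / 7038.05 × 100 = 83.8772
Paasche component (current-period weights):
ΣP(Period 1)Q(Period 1) = 0.15×343 + 5.36×177 + 63.61×2 + 1539.68×2 + 1.10×253 = 51.45 + 948.72 + 127.22 + 3079.36 + 278.3 = 4485.05
ΣP(Period 0)Q(Period 1) = 0.12×343 + 3.82×177 + 77.33×2 + 1970.08×2 + 1.24×253 = 41.16 + 676.14 + 154.66 + 3940.16 + 313.72 = 5125.84
P = 4485.05 / 5125.84 × 100 = 87.4988
Fisher = √(L × P) = √(83.8772 × 87.4988) = 85.6689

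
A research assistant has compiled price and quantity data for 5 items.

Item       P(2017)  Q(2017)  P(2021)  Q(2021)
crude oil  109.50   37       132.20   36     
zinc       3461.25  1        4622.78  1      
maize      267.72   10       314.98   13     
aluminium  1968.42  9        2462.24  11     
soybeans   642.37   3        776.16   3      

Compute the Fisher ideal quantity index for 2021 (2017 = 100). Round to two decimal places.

Laspeyres component (base-period weights):
ΣP(2017)Q(2021) = 109.50×36 + 3461.25×1 + 267.72×13 + 1968.42×11 + 642.37×3 = 3942 + 3461.25 + 3480.36 + 21652.62 + 1927.11 = 34463.34
ΣP(2017)Q(2017) = 109.50×37 + 3461.25×1 + 267.72×10 + 1968.42×9 + 642.37×3 = 4051.5 + 3461.25 + 2677.2 + 17715.78 + 1927.11 = 29832.84
L = 34463.34 / 29832.84 × 100 = 115.5215
Paasche component (current-period weights):
ΣP(2021)Q(2021) = 132.20×36 + 4622.78×1 + 314.98×13 + 2462.24×11 + 776.16×3 = 4759.2 + 4622.78 + 4094.74 + 27084.64 + 2328.48 = 42889.84
ΣP(2021)Q(2017) = 132.20×37 + 4622.78×1 + 314.98×10 + 2462.24×9 + 776.16×3 = 4891.4 + 4622.78 + 3149.8 + 22160.16 + 2328.48 = 37152.62
P = 42889.84 / 37152.62 × 100 = 115.4423
Fisher = √(L × P) = √(115.5215 × 115.4423) = 115.4819

115.48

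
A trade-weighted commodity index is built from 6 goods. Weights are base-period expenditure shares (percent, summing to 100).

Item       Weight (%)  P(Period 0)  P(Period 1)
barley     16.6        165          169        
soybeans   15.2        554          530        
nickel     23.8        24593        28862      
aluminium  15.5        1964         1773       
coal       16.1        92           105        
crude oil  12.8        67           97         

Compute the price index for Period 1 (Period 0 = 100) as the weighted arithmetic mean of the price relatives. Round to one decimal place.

barley: 16.6 × (169/165) = 16.6 × 1.024242 = 17.0024
soybeans: 15.2 × (530/554) = 15.2 × 0.956679 = 14.5415
nickel: 23.8 × (28862/24593) = 23.8 × 1.173586 = 27.9313
aluminium: 15.5 × (1773/1964) = 15.5 × 0.902749 = 13.9926
coal: 16.1 × (105/92) = 16.1 × 1.141304 = 18.3750
crude oil: 12.8 × (97/67) = 12.8 × 1.447761 = 18.5313
Index = Σ wᵢ·(p₁ᵢ/p₀ᵢ) = 17.0024 + 14.5415 + 27.9313 + 13.9926 + 18.3750 + 18.5313 = 110.3742

110.4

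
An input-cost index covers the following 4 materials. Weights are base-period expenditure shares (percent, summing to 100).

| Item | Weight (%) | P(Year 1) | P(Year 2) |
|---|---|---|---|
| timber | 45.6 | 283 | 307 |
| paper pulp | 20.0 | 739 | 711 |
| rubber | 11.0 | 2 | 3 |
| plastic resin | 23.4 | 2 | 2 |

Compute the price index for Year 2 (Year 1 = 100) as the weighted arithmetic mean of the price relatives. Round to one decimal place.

timber: 45.6 × (307/283) = 45.6 × 1.084806 = 49.4671
paper pulp: 20.0 × (711/739) = 20.0 × 0.962111 = 19.2422
rubber: 11.0 × (3/2) = 11.0 × 1.500000 = 16.5000
plastic resin: 23.4 × (2/2) = 23.4 × 1.000000 = 23.4000
Index = Σ wᵢ·(p₁ᵢ/p₀ᵢ) = 49.4671 + 19.2422 + 16.5000 + 23.4000 = 108.6094

108.6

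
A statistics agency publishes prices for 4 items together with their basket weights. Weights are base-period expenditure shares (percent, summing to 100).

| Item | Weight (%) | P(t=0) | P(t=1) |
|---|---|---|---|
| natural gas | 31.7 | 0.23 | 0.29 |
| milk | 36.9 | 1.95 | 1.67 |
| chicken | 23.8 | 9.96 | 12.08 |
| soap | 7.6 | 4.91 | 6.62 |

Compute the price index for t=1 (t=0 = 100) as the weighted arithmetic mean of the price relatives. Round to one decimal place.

natural gas: 31.7 × (0.29/0.23) = 31.7 × 1.260870 = 39.9696
milk: 36.9 × (1.67/1.95) = 36.9 × 0.856410 = 31.6015
chicken: 23.8 × (12.08/9.96) = 23.8 × 1.212851 = 28.8659
soap: 7.6 × (6.62/4.91) = 7.6 × 1.348269 = 10.2468
Index = Σ wᵢ·(p₁ᵢ/p₀ᵢ) = 39.9696 + 31.6015 + 28.8659 + 10.2468 = 110.6838

110.7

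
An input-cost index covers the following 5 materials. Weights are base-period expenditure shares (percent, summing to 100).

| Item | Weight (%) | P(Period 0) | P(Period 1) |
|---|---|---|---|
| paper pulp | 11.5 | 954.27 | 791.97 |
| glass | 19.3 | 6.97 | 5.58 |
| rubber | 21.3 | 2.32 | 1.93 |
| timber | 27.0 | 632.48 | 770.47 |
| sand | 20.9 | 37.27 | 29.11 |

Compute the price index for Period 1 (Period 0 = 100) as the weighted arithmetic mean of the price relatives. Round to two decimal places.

paper pulp: 11.5 × (791.97/954.27) = 11.5 × 0.829922 = 9.5441
glass: 19.3 × (5.58/6.97) = 19.3 × 0.800574 = 15.4511
rubber: 21.3 × (1.93/2.32) = 21.3 × 0.831897 = 17.7194
timber: 27.0 × (770.47/632.48) = 27.0 × 1.218173 = 32.8907
sand: 20.9 × (29.11/37.27) = 20.9 × 0.781057 = 16.3241
Index = Σ wᵢ·(p₁ᵢ/p₀ᵢ) = 9.5441 + 15.4511 + 17.7194 + 32.8907 + 16.3241 = 91.9293

91.93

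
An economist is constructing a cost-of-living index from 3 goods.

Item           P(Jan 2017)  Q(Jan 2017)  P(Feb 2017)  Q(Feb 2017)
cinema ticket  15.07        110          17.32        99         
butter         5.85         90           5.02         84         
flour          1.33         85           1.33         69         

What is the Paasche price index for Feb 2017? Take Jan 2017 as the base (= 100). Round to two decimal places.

107.37

Paasche price index uses current-period quantities as weights.
ΣP(Feb 2017)·Q(Feb 2017) = 17.32×99 + 5.02×84 + 1.33×69 = 1714.68 + 421.68 + 91.77 = 2228.13
ΣP(Jan 2017)·Q(Feb 2017) = 15.07×99 + 5.85×84 + 1.33×69 = 1491.93 + 491.4 + 91.77 = 2075.1
Index = 2228.13 / 2075.1 × 100 = 107.3746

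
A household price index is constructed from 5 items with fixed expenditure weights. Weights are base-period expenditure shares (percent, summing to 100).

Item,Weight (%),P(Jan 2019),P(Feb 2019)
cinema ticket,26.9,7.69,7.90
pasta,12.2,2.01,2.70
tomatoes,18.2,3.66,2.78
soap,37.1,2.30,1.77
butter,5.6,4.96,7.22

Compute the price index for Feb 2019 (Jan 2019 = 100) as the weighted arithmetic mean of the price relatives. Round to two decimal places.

cinema ticket: 26.9 × (7.90/7.69) = 26.9 × 1.027308 = 27.6346
pasta: 12.2 × (2.70/2.01) = 12.2 × 1.343284 = 16.3881
tomatoes: 18.2 × (2.78/3.66) = 18.2 × 0.759563 = 13.8240
soap: 37.1 × (1.77/2.30) = 37.1 × 0.769565 = 28.5509
butter: 5.6 × (7.22/4.96) = 5.6 × 1.455645 = 8.1516
Index = Σ wᵢ·(p₁ᵢ/p₀ᵢ) = 27.6346 + 16.3881 + 13.8240 + 28.5509 + 8.1516 = 94.5492

94.55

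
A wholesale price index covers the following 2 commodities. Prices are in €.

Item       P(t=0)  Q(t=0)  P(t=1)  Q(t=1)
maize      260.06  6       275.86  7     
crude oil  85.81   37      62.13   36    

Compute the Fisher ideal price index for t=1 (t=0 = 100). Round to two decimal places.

84.19

Laspeyres component (base-period weights):
ΣP(t=1)Q(t=0) = 275.86×6 + 62.13×37 = 1655.16 + 2298.81 = 3953.97
ΣP(t=0)Q(t=0) = 260.06×6 + 85.81×37 = 1560.36 + 3174.97 = 4735.33
L = 3953.97 / 4735.33 × 100 = 83.4994
Paasche component (current-period weights):
ΣP(t=1)Q(t=1) = 275.86×7 + 62.13×36 = 1931.02 + 2236.68 = 4167.7
ΣP(t=0)Q(t=1) = 260.06×7 + 85.81×36 = 1820.42 + 3089.16 = 4909.58
P = 4167.7 / 4909.58 × 100 = 84.8891
Fisher = √(L × P) = √(83.4994 × 84.8891) = 84.1914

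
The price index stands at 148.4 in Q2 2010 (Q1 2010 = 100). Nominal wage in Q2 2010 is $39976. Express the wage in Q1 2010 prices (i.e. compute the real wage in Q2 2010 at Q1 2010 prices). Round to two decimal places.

Real = Nominal ÷ (Index/100) = 39976 ÷ (148.4/100)
     = 39976 ÷ 1.484 = 26938.0054

26938.01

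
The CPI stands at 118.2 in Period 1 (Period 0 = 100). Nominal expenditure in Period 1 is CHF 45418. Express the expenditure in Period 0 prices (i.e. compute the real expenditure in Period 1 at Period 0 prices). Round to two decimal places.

38424.70

Real = Nominal ÷ (Index/100) = 45418 ÷ (118.2/100)
     = 45418 ÷ 1.182 = 38424.7039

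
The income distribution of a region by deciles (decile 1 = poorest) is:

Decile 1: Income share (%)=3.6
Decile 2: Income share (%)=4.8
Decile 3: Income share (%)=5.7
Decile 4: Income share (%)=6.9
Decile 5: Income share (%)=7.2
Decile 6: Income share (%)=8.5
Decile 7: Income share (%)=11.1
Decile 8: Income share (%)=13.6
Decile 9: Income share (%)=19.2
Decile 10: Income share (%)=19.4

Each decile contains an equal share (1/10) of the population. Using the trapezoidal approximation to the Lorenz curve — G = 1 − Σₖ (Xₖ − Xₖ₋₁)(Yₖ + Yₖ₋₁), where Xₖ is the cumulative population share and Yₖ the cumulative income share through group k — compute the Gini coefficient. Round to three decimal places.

0.296

Cumulative income shares Yₖ: 0.0360, 0.0840, 0.1410, 0.2100, 0.2820, 0.3670, 0.4780, 0.6140, 0.8060, 1.0000
Σ (Xₖ−Xₖ₋₁)(Yₖ+Yₖ₋₁) = (1/10)(0.0360+0.0000) + (1/10)(0.0840+0.0360) + (1/10)(0.1410+0.0840) + (1/10)(0.2100+0.1410) + (1/10)(0.2820+0.2100) + (1/10)(0.3670+0.2820) + (1/10)(0.4780+0.3670) + (1/10)(0.6140+0.4780) + (1/10)(0.8060+0.6140) + (1/10)(1.0000+0.8060)
  = 0.0036 + 0.0120 + 0.0225 + 0.0351 + 0.0492 + 0.0649 + 0.0845 + 0.1092 + 0.1420 + 0.1806 = 0.7036
G = 1 − 0.7036 = 0.2964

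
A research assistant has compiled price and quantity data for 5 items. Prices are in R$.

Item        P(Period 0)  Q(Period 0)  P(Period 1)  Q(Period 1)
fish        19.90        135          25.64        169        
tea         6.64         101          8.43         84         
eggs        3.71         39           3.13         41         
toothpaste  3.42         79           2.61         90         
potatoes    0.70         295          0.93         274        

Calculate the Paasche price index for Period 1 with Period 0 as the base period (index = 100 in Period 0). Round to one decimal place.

Paasche price index uses current-period quantities as weights.
ΣP(Period 1)·Q(Period 1) = 25.64×169 + 8.43×84 + 3.13×41 + 2.61×90 + 0.93×274 = 4333.16 + 708.12 + 128.33 + 234.9 + 254.82 = 5659.33
ΣP(Period 0)·Q(Period 1) = 19.90×169 + 6.64×84 + 3.71×41 + 3.42×90 + 0.70×274 = 3363.1 + 557.76 + 152.11 + 307.8 + 191.8 = 4572.57
Index = 5659.33 / 4572.57 × 100 = 123.7669

123.8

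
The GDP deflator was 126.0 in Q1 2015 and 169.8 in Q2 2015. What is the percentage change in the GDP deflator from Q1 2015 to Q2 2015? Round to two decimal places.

Change = (169.8 − 126.0) / 126.0 × 100
       = 43.8 / 126.0 × 100 = 34.7619%

34.76%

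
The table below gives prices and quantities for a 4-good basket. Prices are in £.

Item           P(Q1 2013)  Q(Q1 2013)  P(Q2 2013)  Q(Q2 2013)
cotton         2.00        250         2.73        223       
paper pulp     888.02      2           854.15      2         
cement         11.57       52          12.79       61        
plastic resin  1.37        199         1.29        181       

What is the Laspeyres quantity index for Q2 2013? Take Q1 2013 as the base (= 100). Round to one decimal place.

Laspeyres quantity index uses base-period prices as weights.
ΣP(Q1 2013)·Q(Q2 2013) = 2.00×223 + 888.02×2 + 11.57×61 + 1.37×181 = 446 + 1776.04 + 705.77 + 247.97 = 3175.78
ΣP(Q1 2013)·Q(Q1 2013) = 2.00×250 + 888.02×2 + 11.57×52 + 1.37×199 = 500 + 1776.04 + 601.64 + 272.63 = 3150.31
Index = 3175.78 / 3150.31 × 100 = 100.8085

100.8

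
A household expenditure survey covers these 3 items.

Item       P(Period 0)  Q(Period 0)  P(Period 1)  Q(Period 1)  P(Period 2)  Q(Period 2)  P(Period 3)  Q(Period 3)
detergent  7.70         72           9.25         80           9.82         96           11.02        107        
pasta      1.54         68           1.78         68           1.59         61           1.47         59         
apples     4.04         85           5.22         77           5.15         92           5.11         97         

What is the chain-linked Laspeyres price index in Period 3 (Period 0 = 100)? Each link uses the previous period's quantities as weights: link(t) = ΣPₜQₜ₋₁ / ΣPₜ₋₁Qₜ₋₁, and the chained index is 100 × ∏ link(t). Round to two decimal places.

Link Period 0→Period 1:
ΣP(Period 1)Q(Period 0) = 9.25×72 + 1.78×68 + 5.22×85 = 666 + 121.04 + 443.7 = 1230.74
ΣP(Period 0)Q(Period 0) = 7.70×72 + 1.54×68 + 4.04×85 = 554.4 + 104.72 + 343.4 = 1002.52
link = 1230.74/1002.52 = 1.227646
Link Period 1→Period 2:
ΣP(Period 2)Q(Period 1) = 9.82×80 + 1.59×68 + 5.15×77 = 785.6 + 108.12 + 396.55 = 1290.27
ΣP(Period 1)Q(Period 1) = 9.25×80 + 1.78×68 + 5.22×77 = 740 + 121.04 + 401.94 = 1262.98
link = 1290.27/1262.98 = 1.021608
Link Period 2→Period 3:
ΣP(Period 3)Q(Period 2) = 11.02×96 + 1.47×61 + 5.11×92 = 1057.92 + 89.67 + 470.12 = 1617.71
ΣP(Period 2)Q(Period 2) = 9.82×96 + 1.59×61 + 5.15×92 = 942.72 + 96.99 + 473.8 = 1513.51
link = 1617.71/1513.51 = 1.068847
Chained index = 100 × 1.227646 × 1.021608 × 1.068847 = 134.0518

134.05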